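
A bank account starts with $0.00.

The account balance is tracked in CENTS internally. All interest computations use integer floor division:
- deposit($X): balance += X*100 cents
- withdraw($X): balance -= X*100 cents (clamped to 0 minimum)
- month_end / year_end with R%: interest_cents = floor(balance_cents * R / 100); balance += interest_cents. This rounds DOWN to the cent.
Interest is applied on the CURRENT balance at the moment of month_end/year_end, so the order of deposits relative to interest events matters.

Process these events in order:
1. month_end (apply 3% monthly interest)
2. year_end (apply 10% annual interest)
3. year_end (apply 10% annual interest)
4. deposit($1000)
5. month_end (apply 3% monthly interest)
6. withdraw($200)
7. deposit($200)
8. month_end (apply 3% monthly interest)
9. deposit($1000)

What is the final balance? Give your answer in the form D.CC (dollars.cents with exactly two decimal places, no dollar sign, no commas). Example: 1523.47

Answer: 2060.90

Derivation:
After 1 (month_end (apply 3% monthly interest)): balance=$0.00 total_interest=$0.00
After 2 (year_end (apply 10% annual interest)): balance=$0.00 total_interest=$0.00
After 3 (year_end (apply 10% annual interest)): balance=$0.00 total_interest=$0.00
After 4 (deposit($1000)): balance=$1000.00 total_interest=$0.00
After 5 (month_end (apply 3% monthly interest)): balance=$1030.00 total_interest=$30.00
After 6 (withdraw($200)): balance=$830.00 total_interest=$30.00
After 7 (deposit($200)): balance=$1030.00 total_interest=$30.00
After 8 (month_end (apply 3% monthly interest)): balance=$1060.90 total_interest=$60.90
After 9 (deposit($1000)): balance=$2060.90 total_interest=$60.90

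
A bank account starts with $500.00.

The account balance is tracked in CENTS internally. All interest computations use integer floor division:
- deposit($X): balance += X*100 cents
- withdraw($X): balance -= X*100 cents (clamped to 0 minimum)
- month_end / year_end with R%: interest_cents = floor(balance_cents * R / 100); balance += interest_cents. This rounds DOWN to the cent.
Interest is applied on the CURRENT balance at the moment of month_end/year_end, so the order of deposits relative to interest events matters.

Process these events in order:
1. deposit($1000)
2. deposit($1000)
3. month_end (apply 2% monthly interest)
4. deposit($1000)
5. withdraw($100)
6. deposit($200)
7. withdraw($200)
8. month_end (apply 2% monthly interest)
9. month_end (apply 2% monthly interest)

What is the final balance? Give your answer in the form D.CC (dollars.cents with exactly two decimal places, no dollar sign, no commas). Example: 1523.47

Answer: 3589.38

Derivation:
After 1 (deposit($1000)): balance=$1500.00 total_interest=$0.00
After 2 (deposit($1000)): balance=$2500.00 total_interest=$0.00
After 3 (month_end (apply 2% monthly interest)): balance=$2550.00 total_interest=$50.00
After 4 (deposit($1000)): balance=$3550.00 total_interest=$50.00
After 5 (withdraw($100)): balance=$3450.00 total_interest=$50.00
After 6 (deposit($200)): balance=$3650.00 total_interest=$50.00
After 7 (withdraw($200)): balance=$3450.00 total_interest=$50.00
After 8 (month_end (apply 2% monthly interest)): balance=$3519.00 total_interest=$119.00
After 9 (month_end (apply 2% monthly interest)): balance=$3589.38 total_interest=$189.38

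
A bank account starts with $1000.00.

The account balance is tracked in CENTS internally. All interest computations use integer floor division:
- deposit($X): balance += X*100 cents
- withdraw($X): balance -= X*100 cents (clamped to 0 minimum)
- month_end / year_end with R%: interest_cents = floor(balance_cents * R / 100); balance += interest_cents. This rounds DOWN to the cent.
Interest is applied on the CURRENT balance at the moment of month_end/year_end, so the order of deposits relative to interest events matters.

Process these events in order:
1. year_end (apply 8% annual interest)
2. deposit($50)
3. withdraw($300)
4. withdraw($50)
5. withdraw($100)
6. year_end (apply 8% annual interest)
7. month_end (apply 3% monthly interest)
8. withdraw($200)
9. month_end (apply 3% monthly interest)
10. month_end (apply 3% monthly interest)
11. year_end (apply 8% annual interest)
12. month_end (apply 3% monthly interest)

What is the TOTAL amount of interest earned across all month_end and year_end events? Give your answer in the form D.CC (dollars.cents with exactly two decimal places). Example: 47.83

Answer: 256.65

Derivation:
After 1 (year_end (apply 8% annual interest)): balance=$1080.00 total_interest=$80.00
After 2 (deposit($50)): balance=$1130.00 total_interest=$80.00
After 3 (withdraw($300)): balance=$830.00 total_interest=$80.00
After 4 (withdraw($50)): balance=$780.00 total_interest=$80.00
After 5 (withdraw($100)): balance=$680.00 total_interest=$80.00
After 6 (year_end (apply 8% annual interest)): balance=$734.40 total_interest=$134.40
After 7 (month_end (apply 3% monthly interest)): balance=$756.43 total_interest=$156.43
After 8 (withdraw($200)): balance=$556.43 total_interest=$156.43
After 9 (month_end (apply 3% monthly interest)): balance=$573.12 total_interest=$173.12
After 10 (month_end (apply 3% monthly interest)): balance=$590.31 total_interest=$190.31
After 11 (year_end (apply 8% annual interest)): balance=$637.53 total_interest=$237.53
After 12 (month_end (apply 3% monthly interest)): balance=$656.65 total_interest=$256.65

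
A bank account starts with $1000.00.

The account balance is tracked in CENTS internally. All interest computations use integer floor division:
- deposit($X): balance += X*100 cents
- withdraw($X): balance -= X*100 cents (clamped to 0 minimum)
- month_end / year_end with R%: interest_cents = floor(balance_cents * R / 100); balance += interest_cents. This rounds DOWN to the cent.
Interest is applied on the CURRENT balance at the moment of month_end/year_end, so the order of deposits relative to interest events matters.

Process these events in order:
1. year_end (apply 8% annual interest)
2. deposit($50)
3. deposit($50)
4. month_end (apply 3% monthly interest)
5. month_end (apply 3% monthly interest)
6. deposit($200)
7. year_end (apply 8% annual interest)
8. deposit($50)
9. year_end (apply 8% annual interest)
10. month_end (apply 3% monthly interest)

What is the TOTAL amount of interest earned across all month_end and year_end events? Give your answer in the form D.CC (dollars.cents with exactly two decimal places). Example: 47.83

After 1 (year_end (apply 8% annual interest)): balance=$1080.00 total_interest=$80.00
After 2 (deposit($50)): balance=$1130.00 total_interest=$80.00
After 3 (deposit($50)): balance=$1180.00 total_interest=$80.00
After 4 (month_end (apply 3% monthly interest)): balance=$1215.40 total_interest=$115.40
After 5 (month_end (apply 3% monthly interest)): balance=$1251.86 total_interest=$151.86
After 6 (deposit($200)): balance=$1451.86 total_interest=$151.86
After 7 (year_end (apply 8% annual interest)): balance=$1568.00 total_interest=$268.00
After 8 (deposit($50)): balance=$1618.00 total_interest=$268.00
After 9 (year_end (apply 8% annual interest)): balance=$1747.44 total_interest=$397.44
After 10 (month_end (apply 3% monthly interest)): balance=$1799.86 total_interest=$449.86

Answer: 449.86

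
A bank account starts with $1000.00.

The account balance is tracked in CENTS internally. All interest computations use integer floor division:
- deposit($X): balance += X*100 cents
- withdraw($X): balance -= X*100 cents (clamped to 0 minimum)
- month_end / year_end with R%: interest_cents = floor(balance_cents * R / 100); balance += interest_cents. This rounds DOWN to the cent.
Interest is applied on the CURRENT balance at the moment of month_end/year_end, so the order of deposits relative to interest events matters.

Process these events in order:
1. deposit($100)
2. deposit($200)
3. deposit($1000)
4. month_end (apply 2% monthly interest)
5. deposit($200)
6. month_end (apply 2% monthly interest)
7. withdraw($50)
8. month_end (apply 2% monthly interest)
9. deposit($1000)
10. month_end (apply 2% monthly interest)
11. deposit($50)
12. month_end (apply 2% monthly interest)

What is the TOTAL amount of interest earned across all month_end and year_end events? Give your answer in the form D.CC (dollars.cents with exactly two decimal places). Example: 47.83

Answer: 294.19

Derivation:
After 1 (deposit($100)): balance=$1100.00 total_interest=$0.00
After 2 (deposit($200)): balance=$1300.00 total_interest=$0.00
After 3 (deposit($1000)): balance=$2300.00 total_interest=$0.00
After 4 (month_end (apply 2% monthly interest)): balance=$2346.00 total_interest=$46.00
After 5 (deposit($200)): balance=$2546.00 total_interest=$46.00
After 6 (month_end (apply 2% monthly interest)): balance=$2596.92 total_interest=$96.92
After 7 (withdraw($50)): balance=$2546.92 total_interest=$96.92
After 8 (month_end (apply 2% monthly interest)): balance=$2597.85 total_interest=$147.85
After 9 (deposit($1000)): balance=$3597.85 total_interest=$147.85
After 10 (month_end (apply 2% monthly interest)): balance=$3669.80 total_interest=$219.80
After 11 (deposit($50)): balance=$3719.80 total_interest=$219.80
After 12 (month_end (apply 2% monthly interest)): balance=$3794.19 total_interest=$294.19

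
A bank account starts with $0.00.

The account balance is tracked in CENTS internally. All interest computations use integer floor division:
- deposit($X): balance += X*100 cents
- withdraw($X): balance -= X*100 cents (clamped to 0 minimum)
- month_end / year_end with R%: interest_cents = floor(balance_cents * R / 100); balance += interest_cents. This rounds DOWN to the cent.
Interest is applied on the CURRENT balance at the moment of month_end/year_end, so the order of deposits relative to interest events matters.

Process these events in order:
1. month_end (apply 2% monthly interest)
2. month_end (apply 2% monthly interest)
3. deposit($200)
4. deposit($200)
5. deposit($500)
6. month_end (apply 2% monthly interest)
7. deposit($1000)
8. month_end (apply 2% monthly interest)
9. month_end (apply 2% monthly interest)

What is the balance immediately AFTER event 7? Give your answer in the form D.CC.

Answer: 1918.00

Derivation:
After 1 (month_end (apply 2% monthly interest)): balance=$0.00 total_interest=$0.00
After 2 (month_end (apply 2% monthly interest)): balance=$0.00 total_interest=$0.00
After 3 (deposit($200)): balance=$200.00 total_interest=$0.00
After 4 (deposit($200)): balance=$400.00 total_interest=$0.00
After 5 (deposit($500)): balance=$900.00 total_interest=$0.00
After 6 (month_end (apply 2% monthly interest)): balance=$918.00 total_interest=$18.00
After 7 (deposit($1000)): balance=$1918.00 total_interest=$18.00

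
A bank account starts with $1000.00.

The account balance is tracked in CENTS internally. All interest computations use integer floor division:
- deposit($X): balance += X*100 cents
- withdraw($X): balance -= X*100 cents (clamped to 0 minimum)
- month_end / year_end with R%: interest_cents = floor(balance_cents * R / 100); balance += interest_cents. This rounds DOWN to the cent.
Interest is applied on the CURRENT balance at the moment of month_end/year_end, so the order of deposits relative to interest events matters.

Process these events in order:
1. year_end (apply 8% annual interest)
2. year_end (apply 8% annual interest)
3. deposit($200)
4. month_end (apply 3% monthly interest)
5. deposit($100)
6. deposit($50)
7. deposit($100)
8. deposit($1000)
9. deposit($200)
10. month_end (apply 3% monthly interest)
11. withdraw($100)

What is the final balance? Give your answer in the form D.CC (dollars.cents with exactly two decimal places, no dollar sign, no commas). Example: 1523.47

Answer: 2843.11

Derivation:
After 1 (year_end (apply 8% annual interest)): balance=$1080.00 total_interest=$80.00
After 2 (year_end (apply 8% annual interest)): balance=$1166.40 total_interest=$166.40
After 3 (deposit($200)): balance=$1366.40 total_interest=$166.40
After 4 (month_end (apply 3% monthly interest)): balance=$1407.39 total_interest=$207.39
After 5 (deposit($100)): balance=$1507.39 total_interest=$207.39
After 6 (deposit($50)): balance=$1557.39 total_interest=$207.39
After 7 (deposit($100)): balance=$1657.39 total_interest=$207.39
After 8 (deposit($1000)): balance=$2657.39 total_interest=$207.39
After 9 (deposit($200)): balance=$2857.39 total_interest=$207.39
After 10 (month_end (apply 3% monthly interest)): balance=$2943.11 total_interest=$293.11
After 11 (withdraw($100)): balance=$2843.11 total_interest=$293.11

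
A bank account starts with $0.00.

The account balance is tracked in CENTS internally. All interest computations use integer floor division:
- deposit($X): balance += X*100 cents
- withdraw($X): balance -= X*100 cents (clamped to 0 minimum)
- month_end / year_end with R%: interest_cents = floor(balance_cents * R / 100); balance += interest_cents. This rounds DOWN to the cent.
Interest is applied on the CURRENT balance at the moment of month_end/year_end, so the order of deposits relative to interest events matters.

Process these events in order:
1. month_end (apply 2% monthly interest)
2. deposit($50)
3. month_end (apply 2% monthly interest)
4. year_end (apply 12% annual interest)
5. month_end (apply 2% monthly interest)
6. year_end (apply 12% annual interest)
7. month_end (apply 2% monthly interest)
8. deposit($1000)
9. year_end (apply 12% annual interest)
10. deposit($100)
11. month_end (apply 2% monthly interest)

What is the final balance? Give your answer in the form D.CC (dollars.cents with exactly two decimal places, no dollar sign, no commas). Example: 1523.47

After 1 (month_end (apply 2% monthly interest)): balance=$0.00 total_interest=$0.00
After 2 (deposit($50)): balance=$50.00 total_interest=$0.00
After 3 (month_end (apply 2% monthly interest)): balance=$51.00 total_interest=$1.00
After 4 (year_end (apply 12% annual interest)): balance=$57.12 total_interest=$7.12
After 5 (month_end (apply 2% monthly interest)): balance=$58.26 total_interest=$8.26
After 6 (year_end (apply 12% annual interest)): balance=$65.25 total_interest=$15.25
After 7 (month_end (apply 2% monthly interest)): balance=$66.55 total_interest=$16.55
After 8 (deposit($1000)): balance=$1066.55 total_interest=$16.55
After 9 (year_end (apply 12% annual interest)): balance=$1194.53 total_interest=$144.53
After 10 (deposit($100)): balance=$1294.53 total_interest=$144.53
After 11 (month_end (apply 2% monthly interest)): balance=$1320.42 total_interest=$170.42

Answer: 1320.42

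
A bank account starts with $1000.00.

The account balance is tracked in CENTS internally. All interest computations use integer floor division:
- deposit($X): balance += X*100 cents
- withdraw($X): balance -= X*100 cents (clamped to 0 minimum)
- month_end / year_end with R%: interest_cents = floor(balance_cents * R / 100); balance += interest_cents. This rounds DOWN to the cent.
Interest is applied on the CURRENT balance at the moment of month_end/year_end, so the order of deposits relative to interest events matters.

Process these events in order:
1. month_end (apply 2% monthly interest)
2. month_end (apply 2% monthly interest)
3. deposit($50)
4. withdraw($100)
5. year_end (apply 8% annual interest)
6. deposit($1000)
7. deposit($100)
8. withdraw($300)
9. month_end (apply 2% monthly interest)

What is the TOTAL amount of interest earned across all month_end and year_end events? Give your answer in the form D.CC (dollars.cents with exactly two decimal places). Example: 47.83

Answer: 157.02

Derivation:
After 1 (month_end (apply 2% monthly interest)): balance=$1020.00 total_interest=$20.00
After 2 (month_end (apply 2% monthly interest)): balance=$1040.40 total_interest=$40.40
After 3 (deposit($50)): balance=$1090.40 total_interest=$40.40
After 4 (withdraw($100)): balance=$990.40 total_interest=$40.40
After 5 (year_end (apply 8% annual interest)): balance=$1069.63 total_interest=$119.63
After 6 (deposit($1000)): balance=$2069.63 total_interest=$119.63
After 7 (deposit($100)): balance=$2169.63 total_interest=$119.63
After 8 (withdraw($300)): balance=$1869.63 total_interest=$119.63
After 9 (month_end (apply 2% monthly interest)): balance=$1907.02 total_interest=$157.02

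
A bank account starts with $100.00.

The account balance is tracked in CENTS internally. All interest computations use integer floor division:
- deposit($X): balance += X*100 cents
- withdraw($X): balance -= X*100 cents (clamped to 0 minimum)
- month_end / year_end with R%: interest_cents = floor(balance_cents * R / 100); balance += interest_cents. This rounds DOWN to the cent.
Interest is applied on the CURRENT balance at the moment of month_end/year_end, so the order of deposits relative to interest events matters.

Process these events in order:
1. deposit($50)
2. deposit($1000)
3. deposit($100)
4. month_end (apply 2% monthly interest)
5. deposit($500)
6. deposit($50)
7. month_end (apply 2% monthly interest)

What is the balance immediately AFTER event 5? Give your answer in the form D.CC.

After 1 (deposit($50)): balance=$150.00 total_interest=$0.00
After 2 (deposit($1000)): balance=$1150.00 total_interest=$0.00
After 3 (deposit($100)): balance=$1250.00 total_interest=$0.00
After 4 (month_end (apply 2% monthly interest)): balance=$1275.00 total_interest=$25.00
After 5 (deposit($500)): balance=$1775.00 total_interest=$25.00

Answer: 1775.00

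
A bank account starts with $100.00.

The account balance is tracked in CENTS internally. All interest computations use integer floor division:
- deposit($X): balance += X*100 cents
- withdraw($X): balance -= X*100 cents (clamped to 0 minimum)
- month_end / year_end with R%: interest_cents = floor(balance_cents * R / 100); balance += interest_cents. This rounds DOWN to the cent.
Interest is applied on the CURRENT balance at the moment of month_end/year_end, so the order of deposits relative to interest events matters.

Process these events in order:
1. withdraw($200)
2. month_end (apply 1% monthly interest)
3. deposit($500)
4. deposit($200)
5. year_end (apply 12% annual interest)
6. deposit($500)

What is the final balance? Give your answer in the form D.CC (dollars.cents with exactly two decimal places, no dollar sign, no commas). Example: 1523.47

Answer: 1284.00

Derivation:
After 1 (withdraw($200)): balance=$0.00 total_interest=$0.00
After 2 (month_end (apply 1% monthly interest)): balance=$0.00 total_interest=$0.00
After 3 (deposit($500)): balance=$500.00 total_interest=$0.00
After 4 (deposit($200)): balance=$700.00 total_interest=$0.00
After 5 (year_end (apply 12% annual interest)): balance=$784.00 total_interest=$84.00
After 6 (deposit($500)): balance=$1284.00 total_interest=$84.00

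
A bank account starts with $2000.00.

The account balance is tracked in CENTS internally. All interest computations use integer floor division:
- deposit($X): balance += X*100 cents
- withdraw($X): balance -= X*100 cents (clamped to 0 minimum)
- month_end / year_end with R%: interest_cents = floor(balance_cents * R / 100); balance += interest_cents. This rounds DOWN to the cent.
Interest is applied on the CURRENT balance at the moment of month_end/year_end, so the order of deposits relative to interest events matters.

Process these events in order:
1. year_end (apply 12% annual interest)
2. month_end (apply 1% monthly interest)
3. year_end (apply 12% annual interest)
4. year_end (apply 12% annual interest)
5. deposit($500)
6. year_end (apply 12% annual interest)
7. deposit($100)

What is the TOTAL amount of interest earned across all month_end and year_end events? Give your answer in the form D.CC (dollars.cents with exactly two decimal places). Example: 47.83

Answer: 1238.49

Derivation:
After 1 (year_end (apply 12% annual interest)): balance=$2240.00 total_interest=$240.00
After 2 (month_end (apply 1% monthly interest)): balance=$2262.40 total_interest=$262.40
After 3 (year_end (apply 12% annual interest)): balance=$2533.88 total_interest=$533.88
After 4 (year_end (apply 12% annual interest)): balance=$2837.94 total_interest=$837.94
After 5 (deposit($500)): balance=$3337.94 total_interest=$837.94
After 6 (year_end (apply 12% annual interest)): balance=$3738.49 total_interest=$1238.49
After 7 (deposit($100)): balance=$3838.49 total_interest=$1238.49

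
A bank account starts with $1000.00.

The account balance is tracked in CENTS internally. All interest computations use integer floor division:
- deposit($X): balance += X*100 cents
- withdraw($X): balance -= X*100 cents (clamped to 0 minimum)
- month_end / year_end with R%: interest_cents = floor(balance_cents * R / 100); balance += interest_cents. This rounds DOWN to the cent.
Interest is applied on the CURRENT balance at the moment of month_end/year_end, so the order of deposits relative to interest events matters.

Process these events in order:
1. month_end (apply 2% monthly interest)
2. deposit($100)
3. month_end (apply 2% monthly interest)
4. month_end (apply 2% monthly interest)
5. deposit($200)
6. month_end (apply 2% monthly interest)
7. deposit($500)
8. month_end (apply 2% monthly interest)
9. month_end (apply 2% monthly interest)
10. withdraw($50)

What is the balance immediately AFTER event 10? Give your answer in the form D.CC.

After 1 (month_end (apply 2% monthly interest)): balance=$1020.00 total_interest=$20.00
After 2 (deposit($100)): balance=$1120.00 total_interest=$20.00
After 3 (month_end (apply 2% monthly interest)): balance=$1142.40 total_interest=$42.40
After 4 (month_end (apply 2% monthly interest)): balance=$1165.24 total_interest=$65.24
After 5 (deposit($200)): balance=$1365.24 total_interest=$65.24
After 6 (month_end (apply 2% monthly interest)): balance=$1392.54 total_interest=$92.54
After 7 (deposit($500)): balance=$1892.54 total_interest=$92.54
After 8 (month_end (apply 2% monthly interest)): balance=$1930.39 total_interest=$130.39
After 9 (month_end (apply 2% monthly interest)): balance=$1968.99 total_interest=$168.99
After 10 (withdraw($50)): balance=$1918.99 total_interest=$168.99

Answer: 1918.99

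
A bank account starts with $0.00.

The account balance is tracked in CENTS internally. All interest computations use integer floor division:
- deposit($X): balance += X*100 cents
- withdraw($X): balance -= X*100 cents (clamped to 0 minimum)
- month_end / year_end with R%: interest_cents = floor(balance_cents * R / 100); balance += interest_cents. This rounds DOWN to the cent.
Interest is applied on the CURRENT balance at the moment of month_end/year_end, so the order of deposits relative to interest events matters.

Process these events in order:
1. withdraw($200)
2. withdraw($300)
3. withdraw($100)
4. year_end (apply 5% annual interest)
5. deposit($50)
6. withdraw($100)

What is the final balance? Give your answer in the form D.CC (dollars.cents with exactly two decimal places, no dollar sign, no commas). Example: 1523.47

After 1 (withdraw($200)): balance=$0.00 total_interest=$0.00
After 2 (withdraw($300)): balance=$0.00 total_interest=$0.00
After 3 (withdraw($100)): balance=$0.00 total_interest=$0.00
After 4 (year_end (apply 5% annual interest)): balance=$0.00 total_interest=$0.00
After 5 (deposit($50)): balance=$50.00 total_interest=$0.00
After 6 (withdraw($100)): balance=$0.00 total_interest=$0.00

Answer: 0.00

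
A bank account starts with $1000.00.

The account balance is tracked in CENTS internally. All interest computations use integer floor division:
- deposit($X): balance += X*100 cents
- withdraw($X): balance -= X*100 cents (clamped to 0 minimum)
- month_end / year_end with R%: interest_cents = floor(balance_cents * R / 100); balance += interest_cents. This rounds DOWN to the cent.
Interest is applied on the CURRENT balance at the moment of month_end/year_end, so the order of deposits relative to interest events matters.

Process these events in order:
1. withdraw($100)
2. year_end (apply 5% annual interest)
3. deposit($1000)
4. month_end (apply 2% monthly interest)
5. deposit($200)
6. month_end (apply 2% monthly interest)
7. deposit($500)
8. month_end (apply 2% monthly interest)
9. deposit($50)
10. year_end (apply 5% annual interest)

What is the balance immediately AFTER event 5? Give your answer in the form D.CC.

After 1 (withdraw($100)): balance=$900.00 total_interest=$0.00
After 2 (year_end (apply 5% annual interest)): balance=$945.00 total_interest=$45.00
After 3 (deposit($1000)): balance=$1945.00 total_interest=$45.00
After 4 (month_end (apply 2% monthly interest)): balance=$1983.90 total_interest=$83.90
After 5 (deposit($200)): balance=$2183.90 total_interest=$83.90

Answer: 2183.90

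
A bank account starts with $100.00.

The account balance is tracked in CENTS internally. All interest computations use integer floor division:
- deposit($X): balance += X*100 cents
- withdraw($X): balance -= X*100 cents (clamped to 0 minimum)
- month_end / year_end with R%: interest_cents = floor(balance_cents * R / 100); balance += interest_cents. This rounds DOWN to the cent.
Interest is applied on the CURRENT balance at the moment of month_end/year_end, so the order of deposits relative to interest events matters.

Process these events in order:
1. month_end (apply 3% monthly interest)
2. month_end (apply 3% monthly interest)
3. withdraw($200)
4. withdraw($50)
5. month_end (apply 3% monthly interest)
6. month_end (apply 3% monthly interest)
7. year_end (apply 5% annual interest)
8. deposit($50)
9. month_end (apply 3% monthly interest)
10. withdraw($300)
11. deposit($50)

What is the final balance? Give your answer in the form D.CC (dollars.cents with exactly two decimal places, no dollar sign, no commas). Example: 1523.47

Answer: 50.00

Derivation:
After 1 (month_end (apply 3% monthly interest)): balance=$103.00 total_interest=$3.00
After 2 (month_end (apply 3% monthly interest)): balance=$106.09 total_interest=$6.09
After 3 (withdraw($200)): balance=$0.00 total_interest=$6.09
After 4 (withdraw($50)): balance=$0.00 total_interest=$6.09
After 5 (month_end (apply 3% monthly interest)): balance=$0.00 total_interest=$6.09
After 6 (month_end (apply 3% monthly interest)): balance=$0.00 total_interest=$6.09
After 7 (year_end (apply 5% annual interest)): balance=$0.00 total_interest=$6.09
After 8 (deposit($50)): balance=$50.00 total_interest=$6.09
After 9 (month_end (apply 3% monthly interest)): balance=$51.50 total_interest=$7.59
After 10 (withdraw($300)): balance=$0.00 total_interest=$7.59
After 11 (deposit($50)): balance=$50.00 total_interest=$7.59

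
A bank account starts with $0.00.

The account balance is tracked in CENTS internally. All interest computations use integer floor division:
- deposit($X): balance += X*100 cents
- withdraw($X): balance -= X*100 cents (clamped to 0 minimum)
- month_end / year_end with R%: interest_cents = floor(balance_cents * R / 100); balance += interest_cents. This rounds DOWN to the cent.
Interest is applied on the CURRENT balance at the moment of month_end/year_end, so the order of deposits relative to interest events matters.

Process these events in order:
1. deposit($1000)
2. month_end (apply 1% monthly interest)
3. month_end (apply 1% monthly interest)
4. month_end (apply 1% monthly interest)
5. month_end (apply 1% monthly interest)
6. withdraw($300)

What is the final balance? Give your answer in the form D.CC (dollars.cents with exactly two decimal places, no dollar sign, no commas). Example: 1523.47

Answer: 740.60

Derivation:
After 1 (deposit($1000)): balance=$1000.00 total_interest=$0.00
After 2 (month_end (apply 1% monthly interest)): balance=$1010.00 total_interest=$10.00
After 3 (month_end (apply 1% monthly interest)): balance=$1020.10 total_interest=$20.10
After 4 (month_end (apply 1% monthly interest)): balance=$1030.30 total_interest=$30.30
After 5 (month_end (apply 1% monthly interest)): balance=$1040.60 total_interest=$40.60
After 6 (withdraw($300)): balance=$740.60 total_interest=$40.60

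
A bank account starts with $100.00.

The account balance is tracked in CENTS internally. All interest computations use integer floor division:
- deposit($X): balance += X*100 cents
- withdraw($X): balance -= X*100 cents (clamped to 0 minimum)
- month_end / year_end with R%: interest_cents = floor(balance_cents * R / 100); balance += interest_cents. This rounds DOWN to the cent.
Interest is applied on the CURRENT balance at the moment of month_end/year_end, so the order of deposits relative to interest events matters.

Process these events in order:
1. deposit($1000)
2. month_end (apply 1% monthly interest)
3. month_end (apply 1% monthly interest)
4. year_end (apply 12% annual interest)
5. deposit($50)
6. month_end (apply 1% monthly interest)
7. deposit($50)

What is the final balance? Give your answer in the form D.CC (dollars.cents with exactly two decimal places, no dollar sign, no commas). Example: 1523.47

After 1 (deposit($1000)): balance=$1100.00 total_interest=$0.00
After 2 (month_end (apply 1% monthly interest)): balance=$1111.00 total_interest=$11.00
After 3 (month_end (apply 1% monthly interest)): balance=$1122.11 total_interest=$22.11
After 4 (year_end (apply 12% annual interest)): balance=$1256.76 total_interest=$156.76
After 5 (deposit($50)): balance=$1306.76 total_interest=$156.76
After 6 (month_end (apply 1% monthly interest)): balance=$1319.82 total_interest=$169.82
After 7 (deposit($50)): balance=$1369.82 total_interest=$169.82

Answer: 1369.82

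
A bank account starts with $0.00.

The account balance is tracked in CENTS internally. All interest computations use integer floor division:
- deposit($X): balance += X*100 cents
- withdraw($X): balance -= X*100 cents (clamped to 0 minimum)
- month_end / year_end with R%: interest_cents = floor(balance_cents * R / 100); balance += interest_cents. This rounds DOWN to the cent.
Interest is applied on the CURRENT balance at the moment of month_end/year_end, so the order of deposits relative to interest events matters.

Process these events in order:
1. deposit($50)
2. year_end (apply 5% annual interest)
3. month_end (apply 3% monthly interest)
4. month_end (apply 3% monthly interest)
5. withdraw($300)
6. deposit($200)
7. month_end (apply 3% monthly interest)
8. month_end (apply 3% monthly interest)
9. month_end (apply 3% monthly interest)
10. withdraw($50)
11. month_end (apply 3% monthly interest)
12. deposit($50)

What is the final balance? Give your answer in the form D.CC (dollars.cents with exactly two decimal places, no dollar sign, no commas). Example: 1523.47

After 1 (deposit($50)): balance=$50.00 total_interest=$0.00
After 2 (year_end (apply 5% annual interest)): balance=$52.50 total_interest=$2.50
After 3 (month_end (apply 3% monthly interest)): balance=$54.07 total_interest=$4.07
After 4 (month_end (apply 3% monthly interest)): balance=$55.69 total_interest=$5.69
After 5 (withdraw($300)): balance=$0.00 total_interest=$5.69
After 6 (deposit($200)): balance=$200.00 total_interest=$5.69
After 7 (month_end (apply 3% monthly interest)): balance=$206.00 total_interest=$11.69
After 8 (month_end (apply 3% monthly interest)): balance=$212.18 total_interest=$17.87
After 9 (month_end (apply 3% monthly interest)): balance=$218.54 total_interest=$24.23
After 10 (withdraw($50)): balance=$168.54 total_interest=$24.23
After 11 (month_end (apply 3% monthly interest)): balance=$173.59 total_interest=$29.28
After 12 (deposit($50)): balance=$223.59 total_interest=$29.28

Answer: 223.59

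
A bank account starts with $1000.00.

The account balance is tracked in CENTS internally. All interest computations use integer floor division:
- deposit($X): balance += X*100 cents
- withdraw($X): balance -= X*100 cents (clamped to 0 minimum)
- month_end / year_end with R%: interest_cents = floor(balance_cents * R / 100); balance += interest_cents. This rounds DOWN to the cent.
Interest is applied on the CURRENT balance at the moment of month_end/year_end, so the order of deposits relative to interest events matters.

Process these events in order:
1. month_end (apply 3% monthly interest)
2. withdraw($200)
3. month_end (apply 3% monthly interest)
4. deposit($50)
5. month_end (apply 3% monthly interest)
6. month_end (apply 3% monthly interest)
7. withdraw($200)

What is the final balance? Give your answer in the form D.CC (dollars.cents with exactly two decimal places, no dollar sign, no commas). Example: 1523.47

After 1 (month_end (apply 3% monthly interest)): balance=$1030.00 total_interest=$30.00
After 2 (withdraw($200)): balance=$830.00 total_interest=$30.00
After 3 (month_end (apply 3% monthly interest)): balance=$854.90 total_interest=$54.90
After 4 (deposit($50)): balance=$904.90 total_interest=$54.90
After 5 (month_end (apply 3% monthly interest)): balance=$932.04 total_interest=$82.04
After 6 (month_end (apply 3% monthly interest)): balance=$960.00 total_interest=$110.00
After 7 (withdraw($200)): balance=$760.00 total_interest=$110.00

Answer: 760.00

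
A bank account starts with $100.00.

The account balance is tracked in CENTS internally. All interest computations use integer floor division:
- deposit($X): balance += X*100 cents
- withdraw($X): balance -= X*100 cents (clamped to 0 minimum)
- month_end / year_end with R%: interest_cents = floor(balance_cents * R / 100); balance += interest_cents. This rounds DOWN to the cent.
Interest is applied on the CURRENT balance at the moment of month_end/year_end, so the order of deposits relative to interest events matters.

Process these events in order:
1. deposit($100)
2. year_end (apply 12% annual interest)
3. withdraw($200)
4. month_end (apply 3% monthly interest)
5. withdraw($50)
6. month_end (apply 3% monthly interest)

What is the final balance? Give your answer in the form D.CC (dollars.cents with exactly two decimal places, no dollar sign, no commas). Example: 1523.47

Answer: 0.00

Derivation:
After 1 (deposit($100)): balance=$200.00 total_interest=$0.00
After 2 (year_end (apply 12% annual interest)): balance=$224.00 total_interest=$24.00
After 3 (withdraw($200)): balance=$24.00 total_interest=$24.00
After 4 (month_end (apply 3% monthly interest)): balance=$24.72 total_interest=$24.72
After 5 (withdraw($50)): balance=$0.00 total_interest=$24.72
After 6 (month_end (apply 3% monthly interest)): balance=$0.00 total_interest=$24.72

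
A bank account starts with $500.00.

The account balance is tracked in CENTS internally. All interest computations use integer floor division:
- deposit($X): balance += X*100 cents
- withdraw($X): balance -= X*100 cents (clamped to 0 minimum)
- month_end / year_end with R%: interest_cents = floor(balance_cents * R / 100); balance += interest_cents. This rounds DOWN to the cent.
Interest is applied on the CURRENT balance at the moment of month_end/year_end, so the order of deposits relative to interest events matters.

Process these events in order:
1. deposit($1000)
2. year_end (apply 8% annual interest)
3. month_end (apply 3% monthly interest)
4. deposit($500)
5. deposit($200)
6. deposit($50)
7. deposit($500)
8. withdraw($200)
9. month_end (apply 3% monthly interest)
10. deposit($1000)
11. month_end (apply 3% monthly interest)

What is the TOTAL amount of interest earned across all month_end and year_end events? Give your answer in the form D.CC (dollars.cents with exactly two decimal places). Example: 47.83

After 1 (deposit($1000)): balance=$1500.00 total_interest=$0.00
After 2 (year_end (apply 8% annual interest)): balance=$1620.00 total_interest=$120.00
After 3 (month_end (apply 3% monthly interest)): balance=$1668.60 total_interest=$168.60
After 4 (deposit($500)): balance=$2168.60 total_interest=$168.60
After 5 (deposit($200)): balance=$2368.60 total_interest=$168.60
After 6 (deposit($50)): balance=$2418.60 total_interest=$168.60
After 7 (deposit($500)): balance=$2918.60 total_interest=$168.60
After 8 (withdraw($200)): balance=$2718.60 total_interest=$168.60
After 9 (month_end (apply 3% monthly interest)): balance=$2800.15 total_interest=$250.15
After 10 (deposit($1000)): balance=$3800.15 total_interest=$250.15
After 11 (month_end (apply 3% monthly interest)): balance=$3914.15 total_interest=$364.15

Answer: 364.15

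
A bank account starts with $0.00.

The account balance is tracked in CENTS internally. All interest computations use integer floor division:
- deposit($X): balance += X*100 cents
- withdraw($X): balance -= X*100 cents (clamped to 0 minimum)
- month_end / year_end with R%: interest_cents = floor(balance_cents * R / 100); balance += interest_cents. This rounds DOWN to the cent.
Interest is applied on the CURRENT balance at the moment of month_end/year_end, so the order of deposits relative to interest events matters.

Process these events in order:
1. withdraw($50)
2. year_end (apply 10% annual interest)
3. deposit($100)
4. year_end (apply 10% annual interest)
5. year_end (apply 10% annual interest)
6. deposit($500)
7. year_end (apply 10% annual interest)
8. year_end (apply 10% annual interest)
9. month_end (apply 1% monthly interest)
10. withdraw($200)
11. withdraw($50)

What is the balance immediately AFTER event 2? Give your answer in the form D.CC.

After 1 (withdraw($50)): balance=$0.00 total_interest=$0.00
After 2 (year_end (apply 10% annual interest)): balance=$0.00 total_interest=$0.00

Answer: 0.00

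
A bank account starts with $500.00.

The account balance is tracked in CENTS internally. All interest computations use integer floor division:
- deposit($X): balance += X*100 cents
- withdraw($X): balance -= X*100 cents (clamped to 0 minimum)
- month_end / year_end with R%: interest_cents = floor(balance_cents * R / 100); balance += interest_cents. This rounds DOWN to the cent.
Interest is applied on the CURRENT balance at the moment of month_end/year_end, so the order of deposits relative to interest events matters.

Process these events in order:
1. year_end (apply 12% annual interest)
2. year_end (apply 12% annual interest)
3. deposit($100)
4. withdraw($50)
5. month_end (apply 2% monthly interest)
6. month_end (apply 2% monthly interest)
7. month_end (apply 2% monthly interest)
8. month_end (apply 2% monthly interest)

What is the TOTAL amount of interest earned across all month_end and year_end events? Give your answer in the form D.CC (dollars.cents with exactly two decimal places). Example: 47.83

After 1 (year_end (apply 12% annual interest)): balance=$560.00 total_interest=$60.00
After 2 (year_end (apply 12% annual interest)): balance=$627.20 total_interest=$127.20
After 3 (deposit($100)): balance=$727.20 total_interest=$127.20
After 4 (withdraw($50)): balance=$677.20 total_interest=$127.20
After 5 (month_end (apply 2% monthly interest)): balance=$690.74 total_interest=$140.74
After 6 (month_end (apply 2% monthly interest)): balance=$704.55 total_interest=$154.55
After 7 (month_end (apply 2% monthly interest)): balance=$718.64 total_interest=$168.64
After 8 (month_end (apply 2% monthly interest)): balance=$733.01 total_interest=$183.01

Answer: 183.01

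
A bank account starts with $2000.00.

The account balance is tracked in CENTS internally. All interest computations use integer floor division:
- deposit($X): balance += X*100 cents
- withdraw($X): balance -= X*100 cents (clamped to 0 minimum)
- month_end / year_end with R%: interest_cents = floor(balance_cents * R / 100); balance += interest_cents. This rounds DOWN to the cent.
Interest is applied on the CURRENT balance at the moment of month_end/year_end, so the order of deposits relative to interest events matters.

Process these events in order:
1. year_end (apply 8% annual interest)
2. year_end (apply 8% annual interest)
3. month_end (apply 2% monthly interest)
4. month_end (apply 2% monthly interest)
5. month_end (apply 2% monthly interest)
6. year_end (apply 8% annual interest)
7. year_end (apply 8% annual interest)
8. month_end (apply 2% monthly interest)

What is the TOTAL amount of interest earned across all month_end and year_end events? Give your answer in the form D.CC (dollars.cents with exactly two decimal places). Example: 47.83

Answer: 945.23

Derivation:
After 1 (year_end (apply 8% annual interest)): balance=$2160.00 total_interest=$160.00
After 2 (year_end (apply 8% annual interest)): balance=$2332.80 total_interest=$332.80
After 3 (month_end (apply 2% monthly interest)): balance=$2379.45 total_interest=$379.45
After 4 (month_end (apply 2% monthly interest)): balance=$2427.03 total_interest=$427.03
After 5 (month_end (apply 2% monthly interest)): balance=$2475.57 total_interest=$475.57
After 6 (year_end (apply 8% annual interest)): balance=$2673.61 total_interest=$673.61
After 7 (year_end (apply 8% annual interest)): balance=$2887.49 total_interest=$887.49
After 8 (month_end (apply 2% monthly interest)): balance=$2945.23 total_interest=$945.23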